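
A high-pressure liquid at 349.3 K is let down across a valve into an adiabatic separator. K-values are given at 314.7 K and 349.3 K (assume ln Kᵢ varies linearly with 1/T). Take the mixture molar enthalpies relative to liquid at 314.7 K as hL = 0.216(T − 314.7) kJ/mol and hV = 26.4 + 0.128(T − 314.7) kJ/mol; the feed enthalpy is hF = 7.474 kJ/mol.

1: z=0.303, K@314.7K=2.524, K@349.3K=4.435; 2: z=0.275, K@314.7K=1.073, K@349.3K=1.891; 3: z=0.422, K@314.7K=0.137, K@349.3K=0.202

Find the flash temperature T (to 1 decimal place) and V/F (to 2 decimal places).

T = 321.6 K, V/F = 0.23

Adiabatic flash: solve Rachford–Rice at each trial T, then check hF = ψ·hV(T) + (1−ψ)·hL(T).
  T = 314.7 K: K = (2.524, 1.073, 0.137), RR gives ψ = 0.124, H_out = 3.287 kJ/mol
  T = 349.3 K: K = (4.435, 1.891, 0.202), RR gives ψ = 0.494, H_out = 19.014 kJ/mol
  T = 332.0 K: K = (3.395, 1.446, 0.168), RR gives ψ = 0.355, H_out = 12.564 kJ/mol
  T = 323.4 K: K = (2.942, 1.252, 0.152), RR gives ψ = 0.257, H_out = 8.467 kJ/mol
  T = 319.0 K: K = (2.725, 1.159, 0.144), RR gives ψ = 0.195, H_out = 6.009 kJ/mol
  T = 321.2 K: K = (2.832, 1.205, 0.148), RR gives ψ = 0.227, H_out = 7.275 kJ/mol
Linear interpolation between T = 321.2 (H_out = 7.275) and T = 323.4 (H_out = 8.467) on hF = 7.474 gives T ≈ 321.6 K, at which ψ = 0.23.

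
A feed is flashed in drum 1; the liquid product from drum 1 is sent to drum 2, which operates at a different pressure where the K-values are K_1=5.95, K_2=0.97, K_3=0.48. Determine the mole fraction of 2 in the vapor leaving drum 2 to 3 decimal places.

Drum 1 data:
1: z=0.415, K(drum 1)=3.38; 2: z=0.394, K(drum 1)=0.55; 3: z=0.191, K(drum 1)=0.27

y_2 (drum 2) = 0.503

Drum 1:
Material balance + equilibrium reduce to Σ zᵢ(Kᵢ−1)/(1+ψ₁(Kᵢ−1)) = 0.
g(0) = ΣzᵢKᵢ − 1 = 0.671 and g(1) = 1 − Σzᵢ/Kᵢ = -0.547, so a root lies in (0, 1).
Newton–Raphson from ψ₁ = 0.7:
  ψ₁ = 0.700: g = -0.1735, g' = -0.926 → ψ₁ = 0.513
  ψ₁ = 0.513: g = -0.0085, g' = -0.872 → ψ₁ = 0.503
Converged at ψ₁ = 0.503.
Drum-1 compositions:
  1: x = 0.189, y = 0.638
  2: x = 0.509, y = 0.280
  3: x = 0.302, y = 0.081
Drum-2 feed = drum-1 liquid: z₂ = (0.1889, 0.5093, 0.3018).
Drum 2:
Let ψ₂ = V/F and solve Σ zᵢ(Kᵢ−1)/(1+ψ₂(Kᵢ−1)) = 0.
Feasibility: ΣzᵢKᵢ = 1.763, Σzᵢ/Kᵢ = 1.186 — both > 1, two phases present.
Newton–Raphson from ψ₂ = 0.63:
  ψ₂ = 0.630: g = -0.0220, g' = -0.454 → ψ₂ = 0.582
  ψ₂ = 0.582: g = 0.0005, g' = -0.476 → ψ₂ = 0.583
Converged at ψ₂ = 0.583.
  1: x = 0.049, y = 0.289
  2: x = 0.518, y = 0.503
  3: x = 0.433, y = 0.208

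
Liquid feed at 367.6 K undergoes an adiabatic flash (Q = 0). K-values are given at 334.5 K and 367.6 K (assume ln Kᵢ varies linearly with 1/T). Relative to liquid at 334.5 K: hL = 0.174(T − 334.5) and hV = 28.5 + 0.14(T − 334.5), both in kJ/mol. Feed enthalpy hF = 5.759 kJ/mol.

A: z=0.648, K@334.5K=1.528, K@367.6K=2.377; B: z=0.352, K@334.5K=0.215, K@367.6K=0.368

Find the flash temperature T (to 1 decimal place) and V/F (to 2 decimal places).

Adiabatic flash: solve Rachford–Rice at each trial T, then check hF = ψ·hV(T) + (1−ψ)·hL(T).
  T = 334.5 K: K = (1.528, 0.215), RR gives ψ = 0.159, H_out = 4.526 kJ/mol
  T = 367.6 K: K = (2.377, 0.368), RR gives ψ = 0.770, H_out = 26.829 kJ/mol
  T = 351.1 K: K = (1.927, 0.285), RR gives ψ = 0.527, H_out = 17.602 kJ/mol
  T = 342.8 K: K = (1.721, 0.248), RR gives ψ = 0.374, H_out = 11.993 kJ/mol
  T = 338.6 K: K = (1.622, 0.231), RR gives ψ = 0.276, H_out = 8.554 kJ/mol
  T = 336.6 K: K = (1.576, 0.223), RR gives ψ = 0.223, H_out = 6.691 kJ/mol
Linear interpolation between T = 334.5 (H_out = 4.526) and T = 336.6 (H_out = 6.691) on hF = 5.759 gives T ≈ 335.7 K, at which ψ = 0.20.

T = 335.7 K, V/F = 0.20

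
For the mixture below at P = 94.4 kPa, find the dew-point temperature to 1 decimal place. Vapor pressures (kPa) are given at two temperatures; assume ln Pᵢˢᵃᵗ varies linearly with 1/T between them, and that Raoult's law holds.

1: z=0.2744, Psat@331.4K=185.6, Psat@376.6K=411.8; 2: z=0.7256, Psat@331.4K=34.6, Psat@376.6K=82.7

Dew-point temperature: Σzᵢ·P/Pᵢˢᵃᵗ(T) = 1. Interpolate ln Pᵢˢᵃᵗ = aᵢ + bᵢ/T.
  T = 331.4 K: ΣzᵢP/Pᵢˢᵃᵗ = 2.1192
  T = 376.6 K: ΣzᵢP/Pᵢˢᵃᵗ = 0.8912
  T = 354.0 K: ΣzᵢP/Pᵢˢᵃᵗ = 1.3367
  T = 365.3 K: ΣzᵢP/Pᵢˢᵃᵗ = 1.0846
  T = 371.0 K: ΣzᵢP/Pᵢˢᵃᵗ = 0.9808
  T = 368.1 K: ΣzᵢP/Pᵢˢᵃᵗ = 1.0319
Interpolating between 368.1 K and 371.0 K gives T ≈ 369.9 K.

T = 369.9 K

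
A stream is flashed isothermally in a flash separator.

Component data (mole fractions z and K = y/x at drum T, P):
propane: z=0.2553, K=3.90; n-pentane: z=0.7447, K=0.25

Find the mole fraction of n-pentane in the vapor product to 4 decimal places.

Let ψ = V/F and solve Σ zᵢ(Kᵢ−1)/(1+ψ(Kᵢ−1)) = 0.
Check two-phase: ΣzᵢKᵢ = 1.1818 > 1 and Σzᵢ/Kᵢ = 3.0443 > 1, so g(0) = 0.1818 > 0 and g(1) = -2.0443 < 0.
Binary case is linear: z₁(K₁−1)(1+ψ(K₂−1)) + z₂(K₂−1)(1+ψ(K₁−1)) = 0
⇒ ψ = [z₁(K₁−1)+z₂(K₂−1)] / [−(K₁−1)(K₂−1)] = 0.18185/2.17500 = 0.0836
Compositions from xᵢ = zᵢ/(1+ψ(Kᵢ−1)), yᵢ = Kᵢxᵢ:
  propane: x = 0.2055, y = 0.8014
  n-pentane: x = 0.7945, y = 0.1986

y_n-pentane = 0.1986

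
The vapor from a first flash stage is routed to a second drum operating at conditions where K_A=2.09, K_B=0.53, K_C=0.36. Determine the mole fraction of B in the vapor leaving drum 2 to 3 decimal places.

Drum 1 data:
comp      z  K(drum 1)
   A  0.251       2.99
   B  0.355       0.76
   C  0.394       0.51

Drum 1:
Let ψ₁ = V/F and solve Σ zᵢ(Kᵢ−1)/(1+ψ₁(Kᵢ−1)) = 0.
Feasibility: ΣzᵢKᵢ = 1.221, Σzᵢ/Kᵢ = 1.324 — both > 1, two phases present.
Iterate (Newton) starting at ψ₁ = 0.5:
  ψ₁ = 0.500: g = -0.1022, g' = -0.442 → ψ₁ = 0.269
  ψ₁ = 0.269: g = 0.0119, g' = -0.571 → ψ₁ = 0.290
Converged at ψ₁ = 0.290.
Drum-1 compositions:
  A: x = 0.159, y = 0.476
  B: x = 0.382, y = 0.290
  C: x = 0.459, y = 0.234
Drum-2 feed = drum-1 vapor: z₂ = (0.4758, 0.2900, 0.2342).
Drum 2:
Let ψ₂ = V/F and solve Σ zᵢ(Kᵢ−1)/(1+ψ₂(Kᵢ−1)) = 0.
Feasibility: ΣzᵢKᵢ = 1.232, Σzᵢ/Kᵢ = 1.425 — both > 1, two phases present.
Iterate (Newton) starting at ψ₂ = 0.41:
  ψ₂ = 0.410: g = -0.0137, g' = -0.545 → ψ₂ = 0.385
Converged at ψ₂ = 0.385.
  A: x = 0.335, y = 0.700
  B: x = 0.354, y = 0.188
  C: x = 0.311, y = 0.112

y_B (drum 2) = 0.188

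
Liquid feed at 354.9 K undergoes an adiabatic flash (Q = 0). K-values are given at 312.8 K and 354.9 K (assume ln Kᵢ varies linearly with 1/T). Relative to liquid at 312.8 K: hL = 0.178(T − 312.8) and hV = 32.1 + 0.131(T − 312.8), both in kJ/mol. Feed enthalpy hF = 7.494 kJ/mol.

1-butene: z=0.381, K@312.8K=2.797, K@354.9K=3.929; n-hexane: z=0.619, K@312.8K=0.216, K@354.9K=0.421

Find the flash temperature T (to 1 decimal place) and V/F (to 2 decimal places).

Adiabatic flash: solve Rachford–Rice at each trial T, then check hF = ψ·hV(T) + (1−ψ)·hL(T).
  T = 312.8 K: K = (2.797, 0.216), RR gives ψ = 0.142, H_out = 4.542 kJ/mol
  T = 354.9 K: K = (3.929, 0.421), RR gives ψ = 0.447, H_out = 20.949 kJ/mol
  T = 333.9 K: K = (3.352, 0.308), RR gives ψ = 0.288, H_out = 12.702 kJ/mol
  T = 323.4 K: K = (3.072, 0.260), RR gives ψ = 0.216, H_out = 8.712 kJ/mol
  T = 318.1 K: K = (2.934, 0.237), RR gives ψ = 0.179, H_out = 6.657 kJ/mol
  T = 320.8 K: K = (3.004, 0.249), RR gives ψ = 0.198, H_out = 7.710 kJ/mol
  T = 319.5 K: K = (2.970, 0.243), RR gives ψ = 0.189, H_out = 7.205 kJ/mol
Linear interpolation between T = 319.5 (H_out = 7.205) and T = 320.8 (H_out = 7.710) on hF = 7.494 gives T ≈ 320.2 K, at which ψ = 0.19.

T = 320.2 K, V/F = 0.19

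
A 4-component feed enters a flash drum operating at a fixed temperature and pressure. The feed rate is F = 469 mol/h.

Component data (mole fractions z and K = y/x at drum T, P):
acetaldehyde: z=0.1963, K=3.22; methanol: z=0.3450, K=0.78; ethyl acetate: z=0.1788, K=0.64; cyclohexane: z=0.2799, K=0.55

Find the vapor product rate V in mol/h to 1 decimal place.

Rachford–Rice: g(β) = Σ zᵢ(Kᵢ−1)/(1+β(Kᵢ−1)) = 0.
Check two-phase: ΣzᵢKᵢ = 1.1696 > 1 and Σzᵢ/Kᵢ = 1.2916 > 1, so g(0) = 0.1696 > 0 and g(1) = -0.2916 < 0.
Newton–Raphson from β = 0.34:
  β = 0.3400: g = -0.05575, g' = -0.4428 → β = 0.2141
  β = 0.2141: g = 0.00661, g' = -0.5595 → β = 0.2259
  β = 0.2259: g = 0.00008, g' = -0.5453 → β = 0.2261
Converged at β = 0.2261.
Then V = β·F = 0.2261·469 = 106.0 mol/h and L = F − V = 363.0 mol/h.

V = 106.0 mol/h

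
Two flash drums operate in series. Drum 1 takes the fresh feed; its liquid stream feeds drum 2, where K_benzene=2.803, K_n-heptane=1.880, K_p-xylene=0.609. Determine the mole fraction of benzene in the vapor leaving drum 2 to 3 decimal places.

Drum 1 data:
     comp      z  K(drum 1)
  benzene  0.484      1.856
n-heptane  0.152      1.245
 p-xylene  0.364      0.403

y_benzene (drum 2) = 0.373

Drum 1:
Rachford–Rice: g(ψ₁) = Σ zᵢ(Kᵢ−1)/(1+ψ₁(Kᵢ−1)) = 0.
Check two-phase: ΣzᵢKᵢ = 1.234 > 1 and Σzᵢ/Kᵢ = 1.286 > 1, so g(0) = 0.234 > 0 and g(1) = -0.286 < 0.
Newton iteration, ψ₁⁰ = 0.69:
  ψ₁ = 0.690: g = -0.0772, g' = -0.522 → ψ₁ = 0.542
  ψ₁ = 0.542: g = -0.0054, g' = -0.456 → ψ₁ = 0.530
Converged at ψ₁ = 0.530.
Drum-1 compositions:
  benzene: x = 0.333, y = 0.618
  n-heptane: x = 0.135, y = 0.167
  p-xylene: x = 0.533, y = 0.215
Drum-2 feed = drum-1 liquid: z₂ = (0.3329, 0.1345, 0.5326).
Drum 2:
Rachford–Rice: g(ψ₂) = Σ zᵢ(Kᵢ−1)/(1+ψ₂(Kᵢ−1)) = 0.
g(0) = ΣzᵢKᵢ − 1 = 0.510 and g(1) = 1 − Σzᵢ/Kᵢ = -0.065, so a root lies in (0, 1).
Newton iteration, ψ₂⁰ = 0.47:
  ψ₂ = 0.470: g = 0.1535, g' = -0.491 → ψ₂ = 0.782
  ψ₂ = 0.782: g = 0.0191, g' = -0.392 → ψ₂ = 0.831
Converged at ψ₂ = 0.831.
  benzene: x = 0.133, y = 0.373
  n-heptane: x = 0.078, y = 0.146
  p-xylene: x = 0.789, y = 0.481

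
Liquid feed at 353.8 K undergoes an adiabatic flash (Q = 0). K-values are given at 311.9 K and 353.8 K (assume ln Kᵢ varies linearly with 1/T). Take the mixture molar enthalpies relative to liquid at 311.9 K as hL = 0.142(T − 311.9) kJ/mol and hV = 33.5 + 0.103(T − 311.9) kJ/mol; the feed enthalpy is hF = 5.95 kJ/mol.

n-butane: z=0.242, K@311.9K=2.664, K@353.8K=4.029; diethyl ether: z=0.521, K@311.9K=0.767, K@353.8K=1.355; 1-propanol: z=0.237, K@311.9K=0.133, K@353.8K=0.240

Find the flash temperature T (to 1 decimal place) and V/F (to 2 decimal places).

Adiabatic flash: solve Rachford–Rice at each trial T, then check hF = ψ·hV(T) + (1−ψ)·hL(T).
  T = 311.9 K: K = (2.664, 0.767, 0.133), RR gives ψ = 0.095, H_out = 3.167 kJ/mol
  T = 353.8 K: K = (4.029, 1.355, 0.240), RR gives ψ = 0.698, H_out = 28.191 kJ/mol
  T = 332.9 K: K = (3.321, 1.039, 0.182), RR gives ψ = 0.433, H_out = 17.123 kJ/mol
  T = 322.4 K: K = (2.985, 0.897, 0.156), RR gives ψ = 0.268, H_out = 10.360 kJ/mol
  T = 317.1 K: K = (2.821, 0.830, 0.144), RR gives ψ = 0.181, H_out = 6.767 kJ/mol
  T = 314.5 K: K = (2.742, 0.798, 0.139), RR gives ψ = 0.138, H_out = 4.976 kJ/mol
  T = 315.8 K: K = (2.781, 0.814, 0.141), RR gives ψ = 0.160, H_out = 5.874 kJ/mol
Linear interpolation between T = 315.8 (H_out = 5.874) and T = 317.1 (H_out = 6.767) on hF = 5.95 gives T ≈ 315.9 K, at which ψ = 0.16.

T = 315.9 K, V/F = 0.16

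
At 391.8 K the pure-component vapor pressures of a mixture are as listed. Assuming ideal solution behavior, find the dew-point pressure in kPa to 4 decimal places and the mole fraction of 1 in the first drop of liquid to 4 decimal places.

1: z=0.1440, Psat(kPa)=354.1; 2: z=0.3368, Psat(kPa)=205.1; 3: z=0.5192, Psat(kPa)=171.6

At the dew point ψ → 1, so Σzᵢ/Kᵢ = 1 with Kᵢ = Pᵢˢᵃᵗ/P ⇒ 1/P = Σzᵢ/Pᵢˢᵃᵗ.
1/P = 0.1440/354.1 + 0.3368/205.1 + 0.5192/171.6 = 0.0050744 ⇒ P = 197.0664 kPa
xᵢ = zᵢP/Pᵢˢᵃᵗ ⇒ x_1 = 0.1440·197.0664/354.1 = 0.0801

Pdew = 197.0664 kPa, x_1 = 0.0801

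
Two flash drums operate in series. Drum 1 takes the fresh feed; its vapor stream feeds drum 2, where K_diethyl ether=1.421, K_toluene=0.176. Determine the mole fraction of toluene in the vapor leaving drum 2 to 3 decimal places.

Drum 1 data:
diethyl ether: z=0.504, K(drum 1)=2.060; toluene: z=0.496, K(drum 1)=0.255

Drum 1:
Rachford–Rice: g(ψ₁) = Σ zᵢ(Kᵢ−1)/(1+ψ₁(Kᵢ−1)) = 0.
g(0) = ΣzᵢKᵢ − 1 = 0.165 and g(1) = 1 − Σzᵢ/Kᵢ = -1.190, so a root lies in (0, 1).
Binary case is linear: z₁(K₁−1)(1+ψ₁(K₂−1)) + z₂(K₂−1)(1+ψ₁(K₁−1)) = 0
⇒ ψ₁ = [z₁(K₁−1)+z₂(K₂−1)] / [−(K₁−1)(K₂−1)] = 0.1647/0.7897 = 0.209
Drum-1 compositions:
  diethyl ether: x = 0.413, y = 0.850
  toluene: x = 0.587, y = 0.150
Drum-2 feed = drum-1 vapor: z₂ = (0.8502, 0.1498).
Drum 2:
Material balance + equilibrium reduce to Σ zᵢ(Kᵢ−1)/(1+ψ₂(Kᵢ−1)) = 0.
Check two-phase: ΣzᵢKᵢ = 1.235 > 1 and Σzᵢ/Kᵢ = 1.449 > 1, so g(0) = 0.235 > 0 and g(1) = -0.449 < 0.
Newton iteration, ψ₂⁰ = 0.31:
  ψ₂ = 0.310: g = 0.1509, g' = -0.301 → ψ₂ = 0.811
  ψ₂ = 0.811: g = -0.1049, g' = -1.007 → ψ₂ = 0.707
  ψ₂ = 0.707: g = -0.0195, g' = -0.672 → ψ₂ = 0.678
  ψ₂ = 0.678: g = -0.0009, g' = -0.612 → ψ₂ = 0.676
Converged at ψ₂ = 0.676.
  diethyl ether: x = 0.662, y = 0.940
  toluene: x = 0.338, y = 0.060

y_toluene (drum 2) = 0.060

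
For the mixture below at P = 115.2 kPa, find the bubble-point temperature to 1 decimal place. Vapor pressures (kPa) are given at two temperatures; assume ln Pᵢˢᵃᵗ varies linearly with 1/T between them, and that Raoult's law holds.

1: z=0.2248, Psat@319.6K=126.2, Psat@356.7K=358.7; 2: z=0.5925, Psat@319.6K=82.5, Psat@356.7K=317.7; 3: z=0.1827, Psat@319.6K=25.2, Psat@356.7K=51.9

T = 329.3 K

Bubble-point temperature: ΣzᵢPᵢˢᵃᵗ(T) = P. Interpolate ln Pᵢˢᵃᵗ = aᵢ + bᵢ/T.
  T = 319.6 K: ΣzᵢPᵢˢᵃᵗ = 81.86 kPa
  T = 356.7 K: ΣzᵢPᵢˢᵃᵗ = 278.36 kPa
  T = 338.1 K: ΣzᵢPᵢˢᵃᵗ = 155.24 kPa
  T = 328.9 K: ΣzᵢPᵢˢᵃᵗ = 113.81 kPa
  T = 333.5 K: ΣzᵢPᵢˢᵃᵗ = 133.17 kPa
  T = 331.2 K: ΣzᵢPᵢˢᵃᵗ = 123.17 kPa
  T = 330.0 K: ΣzᵢPᵢˢᵃᵗ = 118.21 kPa
  T = 329.4 K: ΣzᵢPᵢˢᵃᵗ = 115.80 kPa
  T = 329.1 K: ΣzᵢPᵢˢᵃᵗ = 114.60 kPa
  T = 329.2 K: ΣzᵢPᵢˢᵃᵗ = 115.00 kPa
  T = 329.3 K: ΣzᵢPᵢˢᵃᵗ = 115.40 kPa
Continuing to bisect between 329.2 K and 329.3 K converges to T = 329.3 K.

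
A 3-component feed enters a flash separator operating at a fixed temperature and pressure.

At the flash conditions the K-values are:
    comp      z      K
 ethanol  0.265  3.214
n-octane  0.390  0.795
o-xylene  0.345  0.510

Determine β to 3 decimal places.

β = 0.427

Material balance + equilibrium reduce to Σ zᵢ(Kᵢ−1)/(1+β(Kᵢ−1)) = 0.
g(0) = ΣzᵢKᵢ − 1 = 0.338 and g(1) = 1 − Σzᵢ/Kᵢ = -0.249, so a root lies in (0, 1).
Newton iteration, β⁰ = 0.45:
  β = 0.450: g = -0.0110, g' = -0.482 → β = 0.427
Converged at β = 0.427.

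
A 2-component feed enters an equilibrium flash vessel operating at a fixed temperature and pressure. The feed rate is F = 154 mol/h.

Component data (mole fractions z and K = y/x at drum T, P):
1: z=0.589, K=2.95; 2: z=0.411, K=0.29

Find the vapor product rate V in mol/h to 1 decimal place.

Rachford–Rice: g(ψ) = Σ zᵢ(Kᵢ−1)/(1+ψ(Kᵢ−1)) = 0.
g(0) = ΣzᵢKᵢ − 1 = 0.857 and g(1) = 1 − Σzᵢ/Kᵢ = -0.617, so a root lies in (0, 1).
Binary case is linear: z₁(K₁−1)(1+ψ(K₂−1)) + z₂(K₂−1)(1+ψ(K₁−1)) = 0
⇒ ψ = [z₁(K₁−1)+z₂(K₂−1)] / [−(K₁−1)(K₂−1)] = 0.8567/1.3845 = 0.619
Then V = ψ·F = 0.6188·154 = 95.3 mol/h and L = F − V = 58.7 mol/h.

V = 95.3 mol/h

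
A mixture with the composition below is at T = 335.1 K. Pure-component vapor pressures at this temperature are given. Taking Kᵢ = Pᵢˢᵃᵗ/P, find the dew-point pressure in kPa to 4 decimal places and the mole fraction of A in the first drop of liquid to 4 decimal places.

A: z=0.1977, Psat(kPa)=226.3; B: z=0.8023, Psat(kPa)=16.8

Pdew = 20.5636 kPa, x_A = 0.0180

At the dew point ψ → 1, so Σzᵢ/Kᵢ = 1 with Kᵢ = Pᵢˢᵃᵗ/P ⇒ 1/P = Σzᵢ/Pᵢˢᵃᵗ.
1/P = 0.1977/226.3 + 0.8023/16.8 = 0.0486296 ⇒ P = 20.5636 kPa
xᵢ = zᵢP/Pᵢˢᵃᵗ ⇒ x_A = 0.1977·20.5636/226.3 = 0.0180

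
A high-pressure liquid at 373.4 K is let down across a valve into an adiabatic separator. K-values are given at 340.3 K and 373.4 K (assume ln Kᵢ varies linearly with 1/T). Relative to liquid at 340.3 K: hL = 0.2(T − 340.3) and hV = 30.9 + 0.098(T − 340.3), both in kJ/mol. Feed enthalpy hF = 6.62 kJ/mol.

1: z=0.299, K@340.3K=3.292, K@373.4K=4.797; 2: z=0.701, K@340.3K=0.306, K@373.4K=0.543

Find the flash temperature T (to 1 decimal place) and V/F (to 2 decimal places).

Adiabatic flash: solve Rachford–Rice at each trial T, then check hF = ψ·hV(T) + (1−ψ)·hL(T).
  T = 340.3 K: K = (3.292, 0.306), RR gives ψ = 0.125, H_out = 3.862 kJ/mol
  T = 373.4 K: K = (4.797, 0.543), RR gives ψ = 0.470, H_out = 19.546 kJ/mol
  T = 356.9 K: K = (4.011, 0.413), RR gives ψ = 0.277, H_out = 11.408 kJ/mol
  T = 348.6 K: K = (3.642, 0.357), RR gives ψ = 0.200, H_out = 7.661 kJ/mol
  T = 344.5 K: K = (3.467, 0.331), RR gives ψ = 0.163, H_out = 5.802 kJ/mol
  T = 346.6 K: K = (3.556, 0.344), RR gives ψ = 0.182, H_out = 6.757 kJ/mol
Linear interpolation between T = 344.5 (H_out = 5.802) and T = 346.6 (H_out = 6.757) on hF = 6.62 gives T ≈ 346.3 K, at which ψ = 0.18.

T = 346.3 K, V/F = 0.18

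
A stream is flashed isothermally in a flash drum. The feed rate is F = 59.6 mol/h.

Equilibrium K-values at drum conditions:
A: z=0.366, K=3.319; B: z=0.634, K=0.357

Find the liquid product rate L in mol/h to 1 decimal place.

Rachford–Rice: g(ψ) = Σ zᵢ(Kᵢ−1)/(1+ψ(Kᵢ−1)) = 0.
Check two-phase: ΣzᵢKᵢ = 1.441 > 1 and Σzᵢ/Kᵢ = 1.886 > 1, so g(0) = 0.441 > 0 and g(1) = -0.886 < 0.
Binary case is linear: z₁(K₁−1)(1+ψ(K₂−1)) + z₂(K₂−1)(1+ψ(K₁−1)) = 0
⇒ ψ = [z₁(K₁−1)+z₂(K₂−1)] / [−(K₁−1)(K₂−1)] = 0.4411/1.4911 = 0.296
Then V = ψ·F = 0.2958·59.6 = 17.6 mol/h and L = F − V = 42.0 mol/h.

L = 42.0 mol/h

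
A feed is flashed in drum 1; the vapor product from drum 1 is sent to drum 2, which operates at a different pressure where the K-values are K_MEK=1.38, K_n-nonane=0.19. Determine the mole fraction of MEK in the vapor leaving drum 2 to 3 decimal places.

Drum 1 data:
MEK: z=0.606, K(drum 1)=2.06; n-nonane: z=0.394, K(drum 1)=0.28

Drum 1:
Rachford–Rice: g(ψ₁) = Σ zᵢ(Kᵢ−1)/(1+ψ₁(Kᵢ−1)) = 0.
Feasibility: ΣzᵢKᵢ = 1.359, Σzᵢ/Kᵢ = 1.701 — both > 1, two phases present.
Newton iteration, ψ₁⁰ = 0.55:
  ψ₁ = 0.550: g = -0.0639, g' = -0.832 → ψ₁ = 0.473
  ψ₁ = 0.473: g = -0.0025, g' = -0.772 → ψ₁ = 0.470
Converged at ψ₁ = 0.470.
Drum-1 compositions:
  MEK: x = 0.404, y = 0.833
  n-nonane: x = 0.596, y = 0.167
Drum-2 feed = drum-1 vapor: z₂ = (0.8333, 0.1667).
Drum 2:
Let ψ₂ = V/F and solve Σ zᵢ(Kᵢ−1)/(1+ψ₂(Kᵢ−1)) = 0.
Feasibility: ΣzᵢKᵢ = 1.182, Σzᵢ/Kᵢ = 1.481 — both > 1, two phases present.
Newton–Raphson from ψ₂ = 0.5:
  ψ₂ = 0.500: g = 0.0391, g' = -0.394 → ψ₂ = 0.599
  ψ₂ = 0.599: g = -0.0045, g' = -0.493 → ψ₂ = 0.590
Converged at ψ₂ = 0.590.
  MEK: x = 0.681, y = 0.939
  n-nonane: x = 0.319, y = 0.061

y_MEK (drum 2) = 0.939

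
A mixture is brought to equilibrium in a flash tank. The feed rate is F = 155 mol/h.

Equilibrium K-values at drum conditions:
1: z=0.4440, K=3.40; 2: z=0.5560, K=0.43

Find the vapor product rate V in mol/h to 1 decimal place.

V = 84.8 mol/h

Material balance + equilibrium reduce to Σ zᵢ(Kᵢ−1)/(1+V/F(Kᵢ−1)) = 0.
Feasibility: ΣzᵢKᵢ = 1.7487, Σzᵢ/Kᵢ = 1.4236 — both > 1, two phases present.
Binary case is linear: z₁(K₁−1)(1+V/F(K₂−1)) + z₂(K₂−1)(1+V/F(K₁−1)) = 0
⇒ V/F = [z₁(K₁−1)+z₂(K₂−1)] / [−(K₁−1)(K₂−1)] = 0.74868/1.36800 = 0.5473
Then V = V/F·F = 0.5473·155 = 84.8 mol/h and L = F − V = 70.2 mol/h.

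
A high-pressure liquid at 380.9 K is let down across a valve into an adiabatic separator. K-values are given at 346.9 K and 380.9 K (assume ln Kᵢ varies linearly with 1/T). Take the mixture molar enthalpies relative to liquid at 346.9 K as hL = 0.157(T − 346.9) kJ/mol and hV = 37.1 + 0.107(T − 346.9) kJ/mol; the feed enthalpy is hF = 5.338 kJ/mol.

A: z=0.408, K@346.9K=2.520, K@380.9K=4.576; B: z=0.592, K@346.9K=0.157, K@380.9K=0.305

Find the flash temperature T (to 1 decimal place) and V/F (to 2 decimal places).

Adiabatic flash: solve Rachford–Rice at each trial T, then check hF = ψ·hV(T) + (1−ψ)·hL(T).
  T = 346.9 K: K = (2.520, 0.157), RR gives ψ = 0.095, H_out = 3.506 kJ/mol
  T = 380.9 K: K = (4.576, 0.305), RR gives ψ = 0.422, H_out = 20.259 kJ/mol
  T = 363.9 K: K = (3.443, 0.222), RR gives ψ = 0.282, H_out = 12.903 kJ/mol
  T = 355.4 K: K = (2.957, 0.188), RR gives ψ = 0.200, H_out = 8.657 kJ/mol
  T = 351.1 K: K = (2.730, 0.172), RR gives ψ = 0.150, H_out = 6.203 kJ/mol
  T = 349.0 K: K = (2.623, 0.164), RR gives ψ = 0.123, H_out = 4.898 kJ/mol
Linear interpolation between T = 349.0 (H_out = 4.898) and T = 351.1 (H_out = 6.203) on hF = 5.338 gives T ≈ 349.7 K, at which ψ = 0.13.

T = 349.7 K, V/F = 0.13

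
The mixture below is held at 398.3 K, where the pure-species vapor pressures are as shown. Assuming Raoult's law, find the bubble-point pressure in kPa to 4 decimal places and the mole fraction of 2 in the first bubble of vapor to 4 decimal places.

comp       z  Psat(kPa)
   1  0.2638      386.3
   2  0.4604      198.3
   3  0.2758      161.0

Pbub = 237.6071 kPa, y_2 = 0.3842

At the bubble point ψ → 0, so ΣzᵢKᵢ = 1 with Kᵢ = Pᵢˢᵃᵗ/P ⇒ P = ΣzᵢPᵢˢᵃᵗ.
P = 0.2638·386.3 + 0.4604·198.3 + 0.2758·161.0 = 237.6071 kPa
yᵢ = zᵢPᵢˢᵃᵗ/P ⇒ y_2 = 0.4604·198.3/237.6071 = 0.3842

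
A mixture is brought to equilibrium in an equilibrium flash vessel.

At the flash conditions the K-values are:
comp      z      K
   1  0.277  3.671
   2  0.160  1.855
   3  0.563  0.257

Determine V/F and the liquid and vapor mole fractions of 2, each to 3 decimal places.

V/F = 0.285, x_2 = 0.129, y_2 = 0.239

Material balance + equilibrium reduce to Σ zᵢ(Kᵢ−1)/(1+V/F(Kᵢ−1)) = 0.
g(0) = ΣzᵢKᵢ − 1 = 0.458 and g(1) = 1 − Σzᵢ/Kᵢ = -1.352, so a root lies in (0, 1).
Newton–Raphson from V/F = 0.5:
  V/F = 0.500: g = -0.2529, g' = -1.207 → V/F = 0.290
  V/F = 0.290: g = -0.0071, g' = -1.207 → V/F = 0.284
  V/F = 0.284: g = 0.0000, g' = -1.213 → V/F = 0.285
Converged at V/F = 0.285.
Compositions from xᵢ = zᵢ/(1+V/F(Kᵢ−1)), yᵢ = Kᵢxᵢ:
  1: x = 0.157, y = 0.578
  2: x = 0.129, y = 0.239
  3: x = 0.714, y = 0.183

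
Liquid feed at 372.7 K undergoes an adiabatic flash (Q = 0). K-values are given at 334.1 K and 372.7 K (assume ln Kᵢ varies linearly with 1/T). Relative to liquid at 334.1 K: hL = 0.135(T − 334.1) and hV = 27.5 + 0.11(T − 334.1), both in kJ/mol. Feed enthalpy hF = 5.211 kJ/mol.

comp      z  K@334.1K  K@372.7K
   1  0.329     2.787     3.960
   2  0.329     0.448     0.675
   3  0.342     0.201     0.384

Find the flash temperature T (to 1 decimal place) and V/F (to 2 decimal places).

Adiabatic flash: solve Rachford–Rice at each trial T, then check hF = ψ·hV(T) + (1−ψ)·hL(T).
  T = 334.1 K: K = (2.787, 0.448, 0.201), RR gives ψ = 0.109, H_out = 2.985 kJ/mol
  T = 372.7 K: K = (3.960, 0.675, 0.384), RR gives ψ = 0.451, H_out = 17.180 kJ/mol
  T = 353.4 K: K = (3.354, 0.556, 0.283), RR gives ψ = 0.273, H_out = 9.989 kJ/mol
  T = 343.8 K: K = (3.067, 0.501, 0.240), RR gives ψ = 0.193, H_out = 6.562 kJ/mol
  T = 339.0 K: K = (2.927, 0.474, 0.220), RR gives ψ = 0.152, H_out = 4.817 kJ/mol
  T = 341.4 K: K = (2.997, 0.488, 0.230), RR gives ψ = 0.172, H_out = 5.695 kJ/mol
Linear interpolation between T = 339.0 (H_out = 4.817) and T = 341.4 (H_out = 5.695) on hF = 5.211 gives T ≈ 340.1 K, at which ψ = 0.16.

T = 340.1 K, V/F = 0.16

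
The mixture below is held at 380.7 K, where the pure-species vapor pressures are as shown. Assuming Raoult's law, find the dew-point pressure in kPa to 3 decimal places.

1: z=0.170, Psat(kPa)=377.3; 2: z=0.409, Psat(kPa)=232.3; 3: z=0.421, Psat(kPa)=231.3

At the dew point ψ → 1, so Σzᵢ/Kᵢ = 1 with Kᵢ = Pᵢˢᵃᵗ/P ⇒ 1/P = Σzᵢ/Pᵢˢᵃᵗ.
1/P = 0.170/377.3 + 0.409/232.3 + 0.421/231.3 = 0.004031 ⇒ P = 248.055 kPa

Pdew = 248.055 kPa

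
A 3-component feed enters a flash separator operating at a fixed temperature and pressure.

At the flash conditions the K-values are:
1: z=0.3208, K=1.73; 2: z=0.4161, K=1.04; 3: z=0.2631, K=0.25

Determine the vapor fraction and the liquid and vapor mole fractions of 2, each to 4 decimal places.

Material balance + equilibrium reduce to Σ zᵢ(Kᵢ−1)/(1+ψ(Kᵢ−1)) = 0.
Check two-phase: ΣzᵢKᵢ = 1.0535 > 1 and Σzᵢ/Kᵢ = 1.6379 > 1, so g(0) = 0.0535 > 0 and g(1) = -0.6379 < 0.
Iterate (Newton) starting at ψ = 0.5:
  ψ = 0.5000: g = -0.12784, g' = -0.4713 → ψ = 0.2287
  ψ = 0.2287: g = -0.02101, g' = -0.3418 → ψ = 0.1672
  ψ = 0.1672: g = -0.00039, g' = -0.3299 → ψ = 0.1661
Converged at ψ = 0.1661.
Compositions from xᵢ = zᵢ/(1+ψ(Kᵢ−1)), yᵢ = Kᵢxᵢ:
  1: x = 0.2861, y = 0.4950
  2: x = 0.4134, y = 0.4299
  3: x = 0.3005, y = 0.0751

ψ = 0.1661, x_2 = 0.4134, y_2 = 0.4299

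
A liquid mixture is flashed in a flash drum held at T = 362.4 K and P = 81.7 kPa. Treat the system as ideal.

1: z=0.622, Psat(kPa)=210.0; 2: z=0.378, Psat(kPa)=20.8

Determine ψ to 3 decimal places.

ψ = 0.594

Raoult's law: Kᵢ = Pᵢˢᵃᵗ/P = Pᵢˢᵃᵗ/81.7.
  K_1 = 210.0/81.7 = 2.57038, K_2 = 20.8/81.7 = 0.25459
Let ψ = V/F and solve Σ zᵢ(Kᵢ−1)/(1+ψ(Kᵢ−1)) = 0.
g(0) = ΣzᵢKᵢ − 1 = 0.695 and g(1) = 1 − Σzᵢ/Kᵢ = -0.727, so a root lies in (0, 1).
Binary case is linear: z₁(K₁−1)(1+ψ(K₂−1)) + z₂(K₂−1)(1+ψ(K₁−1)) = 0
⇒ ψ = [z₁(K₁−1)+z₂(K₂−1)] / [−(K₁−1)(K₂−1)] = 0.6950/1.1706 = 0.594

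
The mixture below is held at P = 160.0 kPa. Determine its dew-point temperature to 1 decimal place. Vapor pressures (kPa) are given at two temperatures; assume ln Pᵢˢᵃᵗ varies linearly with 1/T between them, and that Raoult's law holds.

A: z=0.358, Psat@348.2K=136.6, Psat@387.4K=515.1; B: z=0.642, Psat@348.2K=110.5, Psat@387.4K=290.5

T = 358.3 K

Dew-point temperature: Σzᵢ·P/Pᵢˢᵃᵗ(T) = 1. Interpolate ln Pᵢˢᵃᵗ = aᵢ + bᵢ/T.
  T = 348.2 K: ΣzᵢP/Pᵢˢᵃᵗ = 1.3489
  T = 387.4 K: ΣzᵢP/Pᵢˢᵃᵗ = 0.4648
  T = 367.8 K: ΣzᵢP/Pᵢˢᵃᵗ = 0.7672
  T = 358.0 K: ΣzᵢP/Pᵢˢᵃᵗ = 1.0085
  T = 362.9 K: ΣzᵢP/Pᵢˢᵃᵗ = 0.8778
  T = 360.4 K: ΣzᵢP/Pᵢˢᵃᵗ = 0.9417
Interpolating between 358.0 K and 360.4 K gives T ≈ 358.3 K.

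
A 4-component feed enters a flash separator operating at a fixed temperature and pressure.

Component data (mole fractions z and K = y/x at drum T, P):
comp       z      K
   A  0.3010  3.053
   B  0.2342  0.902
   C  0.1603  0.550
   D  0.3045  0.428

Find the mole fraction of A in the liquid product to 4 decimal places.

x_A = 0.1648

Rachford–Rice: g(ψ) = Σ zᵢ(Kᵢ−1)/(1+ψ(Kᵢ−1)) = 0.
Check two-phase: ΣzᵢKᵢ = 1.3487 > 1 and Σzᵢ/Kᵢ = 1.3611 > 1, so g(0) = 0.3487 > 0 and g(1) = -0.3611 < 0.
Newton–Raphson from ψ = 0.5:
  ψ = 0.5000: g = -0.05622, g' = -0.5609 → ψ = 0.3998
  ψ = 0.3998: g = 0.00174, g' = -0.6009 → ψ = 0.4027
Converged at ψ = 0.4027.
Compositions from xᵢ = zᵢ/(1+ψ(Kᵢ−1)), yᵢ = Kᵢxᵢ:
  A: x = 0.1648, y = 0.5031
  B: x = 0.2438, y = 0.2199
  C: x = 0.1958, y = 0.1077
  D: x = 0.3956, y = 0.1693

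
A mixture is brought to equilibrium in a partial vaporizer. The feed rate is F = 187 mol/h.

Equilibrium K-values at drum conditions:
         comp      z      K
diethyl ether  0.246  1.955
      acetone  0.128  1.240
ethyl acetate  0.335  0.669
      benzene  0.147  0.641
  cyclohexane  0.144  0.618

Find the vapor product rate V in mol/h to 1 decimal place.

V = 31.1 mol/h

Newton–Raphson from β = 0.5:
  β = 0.500: g = -0.0788, g' = -0.222 → β = 0.145
  β = 0.145: g = 0.0058, g' = -0.265 → β = 0.166
  β = 0.166: g = 0.0001, g' = -0.260 → β = 0.167
Converged at β = 0.167.
Then V = β·F = 0.1666·187 = 31.1 mol/h and L = F − V = 155.9 mol/h.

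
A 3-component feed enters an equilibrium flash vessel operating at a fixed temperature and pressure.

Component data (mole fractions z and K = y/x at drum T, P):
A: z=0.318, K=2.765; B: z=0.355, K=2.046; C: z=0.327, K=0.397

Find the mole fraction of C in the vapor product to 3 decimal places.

Let ψ = V/F and solve Σ zᵢ(Kᵢ−1)/(1+ψ(Kᵢ−1)) = 0.
Check two-phase: ΣzᵢKᵢ = 1.735 > 1 and Σzᵢ/Kᵢ = 1.112 > 1, so g(0) = 0.735 > 0 and g(1) = -0.112 < 0.
Iterate (Newton) starting at ψ = 0.5:
  ψ = 0.500: g = 0.2597, g' = -0.691 → ψ = 0.876
  ψ = 0.876: g = -0.0037, g' = -0.793 → ψ = 0.871
Converged at ψ = 0.871.
Compositions from xᵢ = zᵢ/(1+ψ(Kᵢ−1)), yᵢ = Kᵢxᵢ:
  A: x = 0.125, y = 0.346
  B: x = 0.186, y = 0.380
  C: x = 0.689, y = 0.274

y_C = 0.274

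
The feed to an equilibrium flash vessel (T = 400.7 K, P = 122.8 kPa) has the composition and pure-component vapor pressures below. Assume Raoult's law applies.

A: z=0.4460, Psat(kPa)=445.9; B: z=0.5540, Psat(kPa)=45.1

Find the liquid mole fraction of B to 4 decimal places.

x_B = 0.8061

Raoult's law: Kᵢ = Pᵢˢᵃᵗ/P = Pᵢˢᵃᵗ/122.8.
  K_A = 445.9/122.8 = 3.631107, K_B = 45.1/122.8 = 0.367264
Newton–Raphson from ψ = 0.5:
  ψ = 0.5000: g = -0.00598, g' = -1.0504 → ψ = 0.4943
Converged at ψ = 0.4943.
Compositions from xᵢ = zᵢ/(1+ψ(Kᵢ−1)), yᵢ = Kᵢxᵢ:
  A: x = 0.1939, y = 0.7039
  B: x = 0.8061, y = 0.2961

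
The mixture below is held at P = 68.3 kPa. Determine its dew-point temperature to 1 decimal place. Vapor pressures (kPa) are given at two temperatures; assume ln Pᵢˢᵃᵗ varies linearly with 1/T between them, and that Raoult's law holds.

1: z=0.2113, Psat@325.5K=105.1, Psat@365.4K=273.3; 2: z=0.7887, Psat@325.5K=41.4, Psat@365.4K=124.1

T = 337.9 K

Dew-point temperature: Σzᵢ·P/Pᵢˢᵃᵗ(T) = 1. Interpolate ln Pᵢˢᵃᵗ = aᵢ + bᵢ/T.
  T = 325.5 K: ΣzᵢP/Pᵢˢᵃᵗ = 1.4385
  T = 365.4 K: ΣzᵢP/Pᵢˢᵃᵗ = 0.4869
  T = 345.4 K: ΣzᵢP/Pᵢˢᵃᵗ = 0.8120
  T = 335.4 K: ΣzᵢP/Pᵢˢᵃᵗ = 1.0731
  T = 340.4 K: ΣzᵢP/Pᵢˢᵃᵗ = 0.9316
  T = 337.9 K: ΣzᵢP/Pᵢˢᵃᵗ = 0.9993
Interpolating between 335.4 K and 337.9 K gives T ≈ 337.9 K.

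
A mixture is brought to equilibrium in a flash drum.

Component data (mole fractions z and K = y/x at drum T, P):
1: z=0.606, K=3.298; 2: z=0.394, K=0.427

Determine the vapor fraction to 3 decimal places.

ψ = 0.886

Binary case is linear: z₁(K₁−1)(1+ψ(K₂−1)) + z₂(K₂−1)(1+ψ(K₁−1)) = 0
⇒ ψ = [z₁(K₁−1)+z₂(K₂−1)] / [−(K₁−1)(K₂−1)] = 1.1668/1.3168 = 0.886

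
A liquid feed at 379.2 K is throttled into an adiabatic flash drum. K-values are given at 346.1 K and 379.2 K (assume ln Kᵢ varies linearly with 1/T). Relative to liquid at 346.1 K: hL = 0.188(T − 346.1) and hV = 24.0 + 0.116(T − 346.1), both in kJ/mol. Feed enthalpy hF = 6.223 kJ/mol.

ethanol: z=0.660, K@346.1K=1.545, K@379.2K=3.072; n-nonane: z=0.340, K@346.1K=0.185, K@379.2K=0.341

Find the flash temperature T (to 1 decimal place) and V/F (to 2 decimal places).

T = 347.6 K, V/F = 0.25

Adiabatic flash: solve Rachford–Rice at each trial T, then check hF = ψ·hV(T) + (1−ψ)·hL(T).
  T = 346.1 K: K = (1.545, 0.185), RR gives ψ = 0.186, H_out = 4.463 kJ/mol
  T = 379.2 K: K = (3.072, 0.341), RR gives ψ = 0.837, H_out = 24.325 kJ/mol
  T = 362.6 K: K = (2.211, 0.254), RR gives ψ = 0.604, H_out = 16.891 kJ/mol
  T = 354.4 K: K = (1.858, 0.218), RR gives ψ = 0.448, H_out = 12.036 kJ/mol
  T = 350.2 K: K = (1.694, 0.201), RR gives ψ = 0.336, H_out = 8.737 kJ/mol
  T = 348.1 K: K = (1.616, 0.193), RR gives ψ = 0.266, H_out = 6.720 kJ/mol
  T = 347.1 K: K = (1.580, 0.189), RR gives ψ = 0.228, H_out = 5.639 kJ/mol
Linear interpolation between T = 347.1 (H_out = 5.639) and T = 348.1 (H_out = 6.720) on hF = 6.223 gives T ≈ 347.6 K, at which ψ = 0.25.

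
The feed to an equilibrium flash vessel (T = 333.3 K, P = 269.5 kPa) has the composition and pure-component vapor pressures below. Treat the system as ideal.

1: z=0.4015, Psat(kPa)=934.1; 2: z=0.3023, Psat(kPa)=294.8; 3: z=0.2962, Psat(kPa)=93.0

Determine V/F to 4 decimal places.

Raoult's law: Kᵢ = Pᵢˢᵃᵗ/P = Pᵢˢᵃᵗ/269.5.
  K_1 = 934.1/269.5 = 3.466048, K_2 = 294.8/269.5 = 1.093878, K_3 = 93.0/269.5 = 0.345083
Rachford–Rice: g(V/F) = Σ zᵢ(Kᵢ−1)/(1+V/F(Kᵢ−1)) = 0.
Check two-phase: ΣzᵢKᵢ = 1.8245 > 1 and Σzᵢ/Kᵢ = 1.2505 > 1, so g(0) = 0.8245 > 0 and g(1) = -0.2505 < 0.
Newton–Raphson from V/F = 0.5:
  V/F = 0.5000: g = 0.18207, g' = -0.7730 → V/F = 0.7355
  V/F = 0.7355: g = 0.00413, g' = -0.7837 → V/F = 0.7408
Converged at V/F = 0.7408.

V/F = 0.7408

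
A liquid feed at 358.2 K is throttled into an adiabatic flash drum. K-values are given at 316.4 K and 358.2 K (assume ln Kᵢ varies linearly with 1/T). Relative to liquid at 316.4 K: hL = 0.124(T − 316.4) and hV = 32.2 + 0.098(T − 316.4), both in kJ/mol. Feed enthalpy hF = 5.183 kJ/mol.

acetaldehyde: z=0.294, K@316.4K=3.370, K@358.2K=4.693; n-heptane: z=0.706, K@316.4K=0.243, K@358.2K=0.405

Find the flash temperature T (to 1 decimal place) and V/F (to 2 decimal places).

Adiabatic flash: solve Rachford–Rice at each trial T, then check hF = ψ·hV(T) + (1−ψ)·hL(T).
  T = 316.4 K: K = (3.370, 0.243), RR gives ψ = 0.090, H_out = 2.914 kJ/mol
  T = 358.2 K: K = (4.693, 0.405), RR gives ψ = 0.303, H_out = 14.609 kJ/mol
  T = 337.3 K: K = (4.018, 0.319), RR gives ψ = 0.198, H_out = 8.847 kJ/mol
  T = 326.9 K: K = (3.692, 0.280), RR gives ψ = 0.146, H_out = 5.959 kJ/mol
  T = 321.6 K: K = (3.528, 0.261), RR gives ψ = 0.118, H_out = 4.444 kJ/mol
  T = 324.2 K: K = (3.608, 0.270), RR gives ψ = 0.132, H_out = 5.192 kJ/mol
  T = 322.9 K: K = (3.568, 0.265), RR gives ψ = 0.125, H_out = 4.819 kJ/mol
Linear interpolation between T = 322.9 (H_out = 4.819) and T = 324.2 (H_out = 5.192) on hF = 5.183 gives T ≈ 324.2 K, at which ψ = 0.13.

T = 324.2 K, V/F = 0.13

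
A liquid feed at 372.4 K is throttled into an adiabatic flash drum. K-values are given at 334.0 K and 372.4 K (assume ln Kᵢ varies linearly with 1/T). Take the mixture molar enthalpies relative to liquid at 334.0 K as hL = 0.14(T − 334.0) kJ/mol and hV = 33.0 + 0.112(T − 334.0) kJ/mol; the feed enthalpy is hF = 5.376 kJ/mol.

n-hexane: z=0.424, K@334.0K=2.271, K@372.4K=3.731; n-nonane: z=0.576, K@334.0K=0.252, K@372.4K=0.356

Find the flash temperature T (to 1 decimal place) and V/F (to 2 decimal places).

Adiabatic flash: solve Rachford–Rice at each trial T, then check hF = ψ·hV(T) + (1−ψ)·hL(T).
  T = 334.0 K: K = (2.271, 0.252), RR gives ψ = 0.114, H_out = 3.751 kJ/mol
  T = 372.4 K: K = (3.731, 0.356), RR gives ψ = 0.447, H_out = 19.661 kJ/mol
  T = 353.2 K: K = (2.950, 0.302), RR gives ψ = 0.312, H_out = 12.830 kJ/mol
  T = 343.6 K: K = (2.598, 0.277), RR gives ψ = 0.226, H_out = 8.734 kJ/mol
  T = 338.8 K: K = (2.431, 0.264), RR gives ψ = 0.174, H_out = 6.386 kJ/mol
  T = 336.4 K: K = (2.350, 0.258), RR gives ψ = 0.145, H_out = 5.110 kJ/mol
Linear interpolation between T = 336.4 (H_out = 5.110) and T = 338.8 (H_out = 6.386) on hF = 5.376 gives T ≈ 336.9 K, at which ψ = 0.15.

T = 336.9 K, V/F = 0.15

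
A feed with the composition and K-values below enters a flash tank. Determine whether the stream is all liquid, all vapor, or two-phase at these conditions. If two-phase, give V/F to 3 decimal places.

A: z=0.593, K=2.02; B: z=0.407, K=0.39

ΣzᵢKᵢ = 1.357; Σzᵢ/Kᵢ = 1.337.
Both exceed 1, so a two-phase solution exists.
Newton–Raphson from ψ = 0.5:
  ψ = 0.500: g = 0.0433, g' = -0.584 → ψ = 0.574
  ψ = 0.574: g = -0.0007, g' = -0.604 → ψ = 0.573
Converged at ψ = 0.573.

two-phase, V/F = 0.573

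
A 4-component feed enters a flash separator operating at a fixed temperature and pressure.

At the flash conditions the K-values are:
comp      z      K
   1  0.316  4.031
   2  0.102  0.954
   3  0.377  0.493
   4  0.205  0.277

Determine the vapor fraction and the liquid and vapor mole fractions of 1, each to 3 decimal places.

ψ = 0.379, x_1 = 0.147, y_1 = 0.593

Newton iteration, ψ⁰ = 0.5:
  ψ = 0.500: g = -0.1122, g' = -0.896 → ψ = 0.375
  ψ = 0.375: g = 0.0044, g' = -0.986 → ψ = 0.379
Converged at ψ = 0.379.
Compositions from xᵢ = zᵢ/(1+ψ(Kᵢ−1)), yᵢ = Kᵢxᵢ:
  1: x = 0.147, y = 0.593
  2: x = 0.104, y = 0.099
  3: x = 0.467, y = 0.230
  4: x = 0.282, y = 0.078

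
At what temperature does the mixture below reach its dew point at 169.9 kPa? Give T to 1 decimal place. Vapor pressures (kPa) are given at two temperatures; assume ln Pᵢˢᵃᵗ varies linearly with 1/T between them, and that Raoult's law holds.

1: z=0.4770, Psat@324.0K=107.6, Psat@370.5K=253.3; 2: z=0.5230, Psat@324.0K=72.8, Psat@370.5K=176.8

T = 359.0 K

Dew-point temperature: Σzᵢ·P/Pᵢˢᵃᵗ(T) = 1. Interpolate ln Pᵢˢᵃᵗ = aᵢ + bᵢ/T.
  T = 324.0 K: ΣzᵢP/Pᵢˢᵃᵗ = 1.9738
  T = 370.5 K: ΣzᵢP/Pᵢˢᵃᵗ = 0.8225
  T = 347.2 K: ΣzᵢP/Pᵢˢᵃᵗ = 1.2385
  T = 358.9 K: ΣzᵢP/Pᵢˢᵃᵗ = 1.0017
  T = 364.7 K: ΣzᵢP/Pᵢˢᵃᵗ = 0.9063
  T = 361.8 K: ΣzᵢP/Pᵢˢᵃᵗ = 0.9524
Interpolating between 358.9 K and 361.8 K gives T ≈ 359.0 K.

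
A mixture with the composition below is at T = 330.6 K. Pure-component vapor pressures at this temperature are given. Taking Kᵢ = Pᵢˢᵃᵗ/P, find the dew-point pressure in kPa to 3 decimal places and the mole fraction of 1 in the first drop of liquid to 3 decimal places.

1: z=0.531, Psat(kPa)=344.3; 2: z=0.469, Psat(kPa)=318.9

Pdew = 331.902 kPa, x_1 = 0.512

At the dew point ψ → 1, so Σzᵢ/Kᵢ = 1 with Kᵢ = Pᵢˢᵃᵗ/P ⇒ 1/P = Σzᵢ/Pᵢˢᵃᵗ.
1/P = 0.531/344.3 + 0.469/318.9 = 0.003013 ⇒ P = 331.902 kPa
xᵢ = zᵢP/Pᵢˢᵃᵗ ⇒ x_1 = 0.531·331.902/344.3 = 0.512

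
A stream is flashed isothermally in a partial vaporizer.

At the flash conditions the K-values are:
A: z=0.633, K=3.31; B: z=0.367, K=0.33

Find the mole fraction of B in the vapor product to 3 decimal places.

Material balance + equilibrium reduce to Σ zᵢ(Kᵢ−1)/(1+ψ(Kᵢ−1)) = 0.
Check two-phase: ΣzᵢKᵢ = 2.216 > 1 and Σzᵢ/Kᵢ = 1.303 > 1, so g(0) = 1.216 > 0 and g(1) = -0.303 < 0.
Newton iteration, ψ⁰ = 0.5:
  ψ = 0.500: g = 0.3088, g' = -1.100 → ψ = 0.781
  ψ = 0.781: g = 0.0060, g' = -1.154 → ψ = 0.786
Converged at ψ = 0.786.
Compositions from xᵢ = zᵢ/(1+ψ(Kᵢ−1)), yᵢ = Kᵢxᵢ:
  A: x = 0.225, y = 0.744
  B: x = 0.775, y = 0.256

y_B = 0.256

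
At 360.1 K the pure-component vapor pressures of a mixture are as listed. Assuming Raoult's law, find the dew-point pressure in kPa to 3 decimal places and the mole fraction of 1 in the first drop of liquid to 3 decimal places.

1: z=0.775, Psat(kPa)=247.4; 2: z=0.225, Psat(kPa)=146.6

At the dew point ψ → 1, so Σzᵢ/Kᵢ = 1 with Kᵢ = Pᵢˢᵃᵗ/P ⇒ 1/P = Σzᵢ/Pᵢˢᵃᵗ.
1/P = 0.775/247.4 + 0.225/146.6 = 0.004667 ⇒ P = 214.254 kPa
xᵢ = zᵢP/Pᵢˢᵃᵗ ⇒ x_1 = 0.775·214.254/247.4 = 0.671

Pdew = 214.254 kPa, x_1 = 0.671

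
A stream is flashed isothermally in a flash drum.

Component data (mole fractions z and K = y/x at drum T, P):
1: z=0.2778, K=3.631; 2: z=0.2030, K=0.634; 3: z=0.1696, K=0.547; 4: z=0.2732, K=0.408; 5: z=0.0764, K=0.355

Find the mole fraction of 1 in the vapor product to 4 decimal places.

y_1 = 0.5847

Rachford–Rice: g(β) = Σ zᵢ(Kᵢ−1)/(1+β(Kᵢ−1)) = 0.
Feasibility: ΣzᵢKᵢ = 1.3688, Σzᵢ/Kᵢ = 1.5916 — both > 1, two phases present.
Newton iteration, β⁰ = 0.5:
  β = 0.5000: g = -0.17709, g' = -0.7200 → β = 0.2540
  β = 0.2540: g = 0.02004, g' = -0.9464 → β = 0.2752
  β = 0.2752: g = 0.00040, g' = -0.9096 → β = 0.2757
Converged at β = 0.2757.
Compositions from xᵢ = zᵢ/(1+β(Kᵢ−1)), yᵢ = Kᵢxᵢ:
  1: x = 0.1610, y = 0.5847
  2: x = 0.2258, y = 0.1431
  3: x = 0.1938, y = 0.1060
  4: x = 0.3265, y = 0.1332
  5: x = 0.0929, y = 0.0330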